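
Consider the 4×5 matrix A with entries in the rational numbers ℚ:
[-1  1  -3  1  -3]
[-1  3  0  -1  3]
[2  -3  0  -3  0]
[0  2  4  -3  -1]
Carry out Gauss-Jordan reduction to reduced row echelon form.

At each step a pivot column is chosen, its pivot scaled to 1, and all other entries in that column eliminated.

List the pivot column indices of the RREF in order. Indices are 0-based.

pivot columns: 0, 1, 2, 3

pivot(0,0)=-1: scale R0 → (1, -1, 3, -1, 3)
  clear (1,0): R1 −= (-1)R0 → (0, 2, 3, -2, 6)
  clear (2,0): R2 −= (2)R0 → (0, -1, -6, -1, -6)
pivot(1,1)=2: scale R1 → (0, 1, 3/2, -1, 3)
  clear (0,1): R0 −= (-1)R1 → (1, 0, 9/2, -2, 6)
  clear (2,1): R2 −= (-1)R1 → (0, 0, -9/2, -2, -3)
  clear (3,1): R3 −= (2)R1 → (0, 0, 1, -1, -7)
pivot(2,2)=-9/2: scale R2 → (0, 0, 1, 4/9, 2/3)
  clear (0,2): R0 −= (9/2)R2 → (1, 0, 0, -4, 3)
  clear (1,2): R1 −= (3/2)R2 → (0, 1, 0, -5/3, 2)
  clear (3,2): R3 −= (1)R2 → (0, 0, 0, -13/9, -23/3)
pivot(3,3)=-13/9: scale R3 → (0, 0, 0, 1, 69/13)
  clear (0,3): R0 −= (-4)R3 → (1, 0, 0, 0, 315/13)
  clear (1,3): R1 −= (-5/3)R3 → (0, 1, 0, 0, 141/13)
  clear (2,3): R2 −= (4/9)R3 → (0, 0, 1, 0, -22/13)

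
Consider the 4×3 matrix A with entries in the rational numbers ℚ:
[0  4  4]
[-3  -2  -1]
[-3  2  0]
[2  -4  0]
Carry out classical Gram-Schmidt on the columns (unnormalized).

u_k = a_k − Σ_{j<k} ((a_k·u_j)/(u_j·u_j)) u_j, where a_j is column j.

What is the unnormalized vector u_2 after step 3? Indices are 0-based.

Step 1: u_0 = a_0 = (0, -3, -3, 2).
Step 2: u_1 = a_1 − (-4/11)·u_0 = (4, -34/11, 10/11, -36/11).
Step 3: u_2 = a_2 − (3/22)·u_0 − (35/68)·u_1 = (33/17, 1, -1/17, 24/17).

u_2 = (33/17, 1, -1/17, 24/17)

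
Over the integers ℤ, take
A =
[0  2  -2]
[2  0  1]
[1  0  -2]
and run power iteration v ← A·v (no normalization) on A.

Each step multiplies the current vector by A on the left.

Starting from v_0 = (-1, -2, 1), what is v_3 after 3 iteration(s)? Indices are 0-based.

v_0 = (-1, -2, 1).
v_1 = A·v_0 = (-6, -1, -3).
v_2 = A·v_1 = (4, -15, 0).
v_3 = A·v_2 = (-30, 8, 4).

v_3 = (-30, 8, 4)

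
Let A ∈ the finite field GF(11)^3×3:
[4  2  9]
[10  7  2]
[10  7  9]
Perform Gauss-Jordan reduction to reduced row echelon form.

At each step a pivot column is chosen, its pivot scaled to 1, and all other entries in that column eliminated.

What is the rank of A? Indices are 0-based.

rank = 3

step 1: normalize row 0 (÷4) = (1, 6, 5)
  row 1: subtract 10×row0 = (0, 2, 7)
  row 2: subtract 10×row0 = (0, 2, 3)
step 2: normalize row 1 (÷2) = (0, 1, 9)
  row 0: subtract 6×row1 = (1, 0, 6)
  row 2: subtract 2×row1 = (0, 0, 7)
step 3: normalize row 2 (÷7) = (0, 0, 1)
  row 0: subtract 6×row2 = (1, 0, 0)
  row 1: subtract 9×row2 = (0, 1, 0)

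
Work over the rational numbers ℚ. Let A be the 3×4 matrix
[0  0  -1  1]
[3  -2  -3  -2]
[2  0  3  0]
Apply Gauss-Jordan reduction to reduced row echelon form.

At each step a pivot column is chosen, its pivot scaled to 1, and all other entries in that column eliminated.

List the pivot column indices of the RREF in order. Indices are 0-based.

pivot columns: 0, 1, 2

pivot(0,0): swap R0↔R1
pivot(0,0)=3: scale R0 → (1, -2/3, -1, -2/3)
  clear (2,0): R2 −= (2)R0 → (0, 4/3, 5, 4/3)
pivot(1,1): swap R1↔R2
pivot(1,1)=4/3: scale R1 → (0, 1, 15/4, 1)
  clear (0,1): R0 −= (-2/3)R1 → (1, 0, 3/2, 0)
pivot(2,2)=-1: scale R2 → (0, 0, 1, -1)
  clear (0,2): R0 −= (3/2)R2 → (1, 0, 0, 3/2)
  clear (1,2): R1 −= (15/4)R2 → (0, 1, 0, 19/4)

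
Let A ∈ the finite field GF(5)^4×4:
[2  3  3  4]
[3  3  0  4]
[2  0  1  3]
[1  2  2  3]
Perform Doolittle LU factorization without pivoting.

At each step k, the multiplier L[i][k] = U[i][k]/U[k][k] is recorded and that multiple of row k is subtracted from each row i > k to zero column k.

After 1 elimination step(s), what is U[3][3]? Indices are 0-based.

U[3][3] = 1

[col 0] pivot 2
  R1 -= 4*R0 → (0, 1, 3, 3)  (L[1][0] := 4)
  R2 -= 1*R0 → (0, 2, 3, 4)  (L[2][0] := 1)
  R3 -= 3*R0 → (0, 3, 3, 1)  (L[3][0] := 3)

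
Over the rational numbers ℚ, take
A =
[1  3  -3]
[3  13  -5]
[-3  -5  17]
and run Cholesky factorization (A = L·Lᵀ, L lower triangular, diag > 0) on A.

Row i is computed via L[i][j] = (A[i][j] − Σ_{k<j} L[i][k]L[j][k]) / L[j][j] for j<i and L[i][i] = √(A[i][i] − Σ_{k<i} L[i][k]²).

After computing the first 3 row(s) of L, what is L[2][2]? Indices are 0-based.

L[2][2] = 2

Step 1: L[0][0] = √(1) = 1.
  L[1][0] = (3) / L[0][0] = 3.
Step 2: L[1][1] = √(4) = 2.
  L[2][0] = (-3) / L[0][0] = -3.
  L[2][1] = (4) / L[1][1] = 2.
Step 3: L[2][2] = √(4) = 2.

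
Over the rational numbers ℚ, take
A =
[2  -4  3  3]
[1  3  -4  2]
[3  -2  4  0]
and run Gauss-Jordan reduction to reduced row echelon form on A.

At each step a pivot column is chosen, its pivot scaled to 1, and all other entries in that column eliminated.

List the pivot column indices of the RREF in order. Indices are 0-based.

step 1: normalize row 0 (÷2) = (1, -2, 3/2, 3/2)
  row 1: subtract 1×row0 = (0, 5, -11/2, 1/2)
  row 2: subtract 3×row0 = (0, 4, -1/2, -9/2)
step 2: normalize row 1 (÷5) = (0, 1, -11/10, 1/10)
  row 0: subtract -2×row1 = (1, 0, -7/10, 17/10)
  row 2: subtract 4×row1 = (0, 0, 39/10, -49/10)
step 3: normalize row 2 (÷39/10) = (0, 0, 1, -49/39)
  row 0: subtract -7/10×row2 = (1, 0, 0, 32/39)
  row 1: subtract -11/10×row2 = (0, 1, 0, -50/39)

pivot columns: 0, 1, 2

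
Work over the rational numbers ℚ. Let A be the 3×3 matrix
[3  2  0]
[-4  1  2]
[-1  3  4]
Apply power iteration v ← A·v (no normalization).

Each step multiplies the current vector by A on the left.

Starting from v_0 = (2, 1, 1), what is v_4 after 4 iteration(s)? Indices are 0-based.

v_4 = (-214, -255, -683)

v_0 = (2, 1, 1).
v_1 = A·v_0 = (8, -5, 5).
v_2 = A·v_1 = (14, -27, -3).
v_3 = A·v_2 = (-12, -89, -107).
v_4 = A·v_3 = (-214, -255, -683).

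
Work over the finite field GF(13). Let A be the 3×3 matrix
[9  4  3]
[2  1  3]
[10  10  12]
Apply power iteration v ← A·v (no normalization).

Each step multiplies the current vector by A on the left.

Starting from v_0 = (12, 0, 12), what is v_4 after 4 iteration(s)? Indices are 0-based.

v_4 = (10, 7, 12)

v_0 = (12, 0, 12).
v_1 = A·v_0 = (1, 8, 4).
v_2 = A·v_1 = (1, 9, 8).
v_3 = A·v_2 = (4, 9, 1).
v_4 = A·v_3 = (10, 7, 12).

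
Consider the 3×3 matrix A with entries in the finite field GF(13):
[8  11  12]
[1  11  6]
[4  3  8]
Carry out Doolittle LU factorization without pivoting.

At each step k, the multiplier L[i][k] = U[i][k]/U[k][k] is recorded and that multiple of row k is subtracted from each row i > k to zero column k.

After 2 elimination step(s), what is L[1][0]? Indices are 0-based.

k=0: U[0][0]=8
  eliminate (1,0): mult=5, new row 1: (0, 8, 11); set L[1][0]=5
  eliminate (2,0): mult=7, new row 2: (0, 4, 2); set L[2][0]=7
k=1: U[1][1]=8
  eliminate (2,1): mult=7, new row 2: (0, 0, 3); set L[2][1]=7

L[1][0] = 5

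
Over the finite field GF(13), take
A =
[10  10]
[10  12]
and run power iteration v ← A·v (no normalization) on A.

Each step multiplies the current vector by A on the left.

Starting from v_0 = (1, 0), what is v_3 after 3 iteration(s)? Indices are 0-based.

v_3 = (1, 12)

v_0 = (1, 0).
v_1 = A·v_0 = (10, 10).
v_2 = A·v_1 = (5, 12).
v_3 = A·v_2 = (1, 12).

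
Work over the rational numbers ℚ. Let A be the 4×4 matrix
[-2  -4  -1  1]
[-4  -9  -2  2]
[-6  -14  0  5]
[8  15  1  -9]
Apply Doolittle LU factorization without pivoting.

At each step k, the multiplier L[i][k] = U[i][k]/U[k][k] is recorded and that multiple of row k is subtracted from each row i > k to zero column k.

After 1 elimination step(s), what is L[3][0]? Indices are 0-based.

L[3][0] = -4

[col 0] pivot -2
  R1 -= 2*R0 → (0, -1, 0, 0)  (L[1][0] := 2)
  R2 -= 3*R0 → (0, -2, 3, 2)  (L[2][0] := 3)
  R3 -= -4*R0 → (0, -1, -3, -5)  (L[3][0] := -4)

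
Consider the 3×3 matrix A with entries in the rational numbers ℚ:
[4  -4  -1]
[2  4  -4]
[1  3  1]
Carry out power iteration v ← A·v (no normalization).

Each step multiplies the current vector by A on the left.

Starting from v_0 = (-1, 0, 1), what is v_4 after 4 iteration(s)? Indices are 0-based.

v_0 = (-1, 0, 1).
v_1 = A·v_0 = (-5, -6, 0).
v_2 = A·v_1 = (4, -34, -23).
v_3 = A·v_2 = (175, -36, -121).
v_4 = A·v_3 = (965, 690, -54).

v_4 = (965, 690, -54)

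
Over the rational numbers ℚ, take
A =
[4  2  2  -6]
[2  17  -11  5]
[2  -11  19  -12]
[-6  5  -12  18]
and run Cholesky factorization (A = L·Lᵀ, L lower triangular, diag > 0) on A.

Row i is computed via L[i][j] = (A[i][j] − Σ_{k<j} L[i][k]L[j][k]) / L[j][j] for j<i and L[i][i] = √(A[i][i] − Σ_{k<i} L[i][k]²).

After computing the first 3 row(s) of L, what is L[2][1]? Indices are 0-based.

Step 1: L[0][0] = √(4) = 2.
  L[1][0] = (2) / L[0][0] = 1.
Step 2: L[1][1] = √(16) = 4.
  L[2][0] = (2) / L[0][0] = 1.
  L[2][1] = (-12) / L[1][1] = -3.
Step 3: L[2][2] = √(9) = 3.

L[2][1] = -3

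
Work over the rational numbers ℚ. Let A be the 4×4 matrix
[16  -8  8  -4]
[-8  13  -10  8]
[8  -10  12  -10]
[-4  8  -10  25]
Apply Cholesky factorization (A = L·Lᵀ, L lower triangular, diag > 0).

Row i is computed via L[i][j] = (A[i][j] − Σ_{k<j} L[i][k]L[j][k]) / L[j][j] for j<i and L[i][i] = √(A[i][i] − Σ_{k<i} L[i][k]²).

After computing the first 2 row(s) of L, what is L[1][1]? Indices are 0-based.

L[1][1] = 3

Step 1: L[0][0] = √(16) = 4.
  L[1][0] = (-8) / L[0][0] = -2.
Step 2: L[1][1] = √(9) = 3.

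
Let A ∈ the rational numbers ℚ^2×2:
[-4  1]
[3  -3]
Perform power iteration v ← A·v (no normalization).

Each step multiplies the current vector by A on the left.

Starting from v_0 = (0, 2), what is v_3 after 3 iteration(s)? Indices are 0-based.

v_0 = (0, 2).
v_1 = A·v_0 = (2, -6).
v_2 = A·v_1 = (-14, 24).
v_3 = A·v_2 = (80, -114).

v_3 = (80, -114)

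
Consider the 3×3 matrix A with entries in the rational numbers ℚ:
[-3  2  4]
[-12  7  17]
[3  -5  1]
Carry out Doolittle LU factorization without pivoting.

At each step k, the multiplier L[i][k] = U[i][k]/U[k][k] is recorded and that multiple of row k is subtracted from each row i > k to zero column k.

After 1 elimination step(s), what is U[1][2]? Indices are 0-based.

[col 0] pivot -3
  R1 -= 4*R0 → (0, -1, 1)  (L[1][0] := 4)
  R2 -= -1*R0 → (0, -3, 5)  (L[2][0] := -1)

U[1][2] = 1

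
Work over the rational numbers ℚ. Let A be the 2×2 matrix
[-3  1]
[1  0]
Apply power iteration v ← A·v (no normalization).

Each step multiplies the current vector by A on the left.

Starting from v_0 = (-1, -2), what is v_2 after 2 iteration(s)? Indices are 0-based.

v_0 = (-1, -2).
v_1 = A·v_0 = (1, -1).
v_2 = A·v_1 = (-4, 1).

v_2 = (-4, 1)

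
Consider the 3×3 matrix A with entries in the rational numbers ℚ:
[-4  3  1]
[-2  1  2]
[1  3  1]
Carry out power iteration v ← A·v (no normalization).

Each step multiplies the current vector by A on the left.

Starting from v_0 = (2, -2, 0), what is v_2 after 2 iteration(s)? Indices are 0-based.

v_2 = (34, 14, -36)

v_0 = (2, -2, 0).
v_1 = A·v_0 = (-14, -6, -4).
v_2 = A·v_1 = (34, 14, -36).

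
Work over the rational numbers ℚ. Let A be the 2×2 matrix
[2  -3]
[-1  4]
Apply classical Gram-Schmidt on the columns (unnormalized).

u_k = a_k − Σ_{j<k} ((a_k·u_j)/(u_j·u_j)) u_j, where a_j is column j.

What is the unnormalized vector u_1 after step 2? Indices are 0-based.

Step 1: u_0 = a_0 = (2, -1).
Step 2: u_1 = a_1 − (-2)·u_0 = (1, 2).

u_1 = (1, 2)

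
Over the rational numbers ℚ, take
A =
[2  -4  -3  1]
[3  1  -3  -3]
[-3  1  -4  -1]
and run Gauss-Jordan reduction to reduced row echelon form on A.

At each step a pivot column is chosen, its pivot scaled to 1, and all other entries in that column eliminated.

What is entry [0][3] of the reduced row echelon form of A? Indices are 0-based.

M[0][3] = -41/104

step 1: normalize row 0 (÷2) = (1, -2, -3/2, 1/2)
  row 1: subtract 3×row0 = (0, 7, 3/2, -9/2)
  row 2: subtract -3×row0 = (0, -5, -17/2, 1/2)
step 2: normalize row 1 (÷7) = (0, 1, 3/14, -9/14)
  row 0: subtract -2×row1 = (1, 0, -15/14, -11/14)
  row 2: subtract -5×row1 = (0, 0, -52/7, -19/7)
step 3: normalize row 2 (÷-52/7) = (0, 0, 1, 19/52)
  row 0: subtract -15/14×row2 = (1, 0, 0, -41/104)
  row 1: subtract 3/14×row2 = (0, 1, 0, -75/104)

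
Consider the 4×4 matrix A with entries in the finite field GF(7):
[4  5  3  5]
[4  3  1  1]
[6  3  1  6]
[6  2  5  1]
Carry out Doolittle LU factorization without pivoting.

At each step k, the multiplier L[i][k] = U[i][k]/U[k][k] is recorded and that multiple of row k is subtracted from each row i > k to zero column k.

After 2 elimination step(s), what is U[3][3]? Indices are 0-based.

U[3][3] = 1

k=0: U[0][0]=4
  eliminate (1,0): mult=1, new row 1: (0, 5, 5, 3); set L[1][0]=1
  eliminate (2,0): mult=5, new row 2: (0, 6, 0, 2); set L[2][0]=5
  eliminate (3,0): mult=5, new row 3: (0, 5, 4, 4); set L[3][0]=5
k=1: U[1][1]=5
  eliminate (2,1): mult=4, new row 2: (0, 0, 1, 4); set L[2][1]=4
  eliminate (3,1): mult=1, new row 3: (0, 0, 6, 1); set L[3][1]=1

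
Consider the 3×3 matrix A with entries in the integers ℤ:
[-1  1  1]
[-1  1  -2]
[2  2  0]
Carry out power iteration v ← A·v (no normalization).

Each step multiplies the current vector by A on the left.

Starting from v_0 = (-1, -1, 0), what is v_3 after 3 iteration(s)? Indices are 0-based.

v_3 = (12, 12, 8)

v_0 = (-1, -1, 0).
v_1 = A·v_0 = (0, 0, -4).
v_2 = A·v_1 = (-4, 8, 0).
v_3 = A·v_2 = (12, 12, 8).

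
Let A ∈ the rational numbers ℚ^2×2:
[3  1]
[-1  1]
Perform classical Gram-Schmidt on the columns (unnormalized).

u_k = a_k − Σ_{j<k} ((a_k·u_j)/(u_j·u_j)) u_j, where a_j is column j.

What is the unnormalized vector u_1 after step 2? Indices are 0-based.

u_1 = (2/5, 6/5)

Step 1: u_0 = a_0 = (3, -1).
Step 2: u_1 = a_1 − (1/5)·u_0 = (2/5, 6/5).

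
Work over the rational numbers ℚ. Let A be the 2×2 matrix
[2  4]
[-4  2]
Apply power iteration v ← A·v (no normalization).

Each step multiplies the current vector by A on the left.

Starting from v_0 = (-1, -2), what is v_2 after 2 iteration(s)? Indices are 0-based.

v_0 = (-1, -2).
v_1 = A·v_0 = (-10, 0).
v_2 = A·v_1 = (-20, 40).

v_2 = (-20, 40)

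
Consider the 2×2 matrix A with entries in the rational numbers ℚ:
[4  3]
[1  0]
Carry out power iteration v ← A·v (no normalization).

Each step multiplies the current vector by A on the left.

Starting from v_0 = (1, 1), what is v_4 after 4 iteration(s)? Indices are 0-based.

v_4 = (673, 145)

v_0 = (1, 1).
v_1 = A·v_0 = (7, 1).
v_2 = A·v_1 = (31, 7).
v_3 = A·v_2 = (145, 31).
v_4 = A·v_3 = (673, 145).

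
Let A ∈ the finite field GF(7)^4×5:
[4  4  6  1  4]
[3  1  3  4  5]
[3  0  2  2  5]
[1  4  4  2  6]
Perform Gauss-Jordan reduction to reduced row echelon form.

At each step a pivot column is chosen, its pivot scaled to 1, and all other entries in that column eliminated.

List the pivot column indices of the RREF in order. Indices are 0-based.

pivot columns: 0, 1, 2, 3

pivot(0,0)=4: scale R0 → (1, 1, 5, 2, 1)
  clear (1,0): R1 −= (3)R0 → (0, 5, 2, 5, 2)
  clear (2,0): R2 −= (3)R0 → (0, 4, 1, 3, 2)
  clear (3,0): R3 −= (1)R0 → (0, 3, 6, 0, 5)
pivot(1,1)=5: scale R1 → (0, 1, 6, 1, 6)
  clear (0,1): R0 −= (1)R1 → (1, 0, 6, 1, 2)
  clear (2,1): R2 −= (4)R1 → (0, 0, 5, 6, 6)
  clear (3,1): R3 −= (3)R1 → (0, 0, 2, 4, 1)
pivot(2,2)=5: scale R2 → (0, 0, 1, 4, 4)
  clear (0,2): R0 −= (6)R2 → (1, 0, 0, 5, 6)
  clear (1,2): R1 −= (6)R2 → (0, 1, 0, 5, 3)
  clear (3,2): R3 −= (2)R2 → (0, 0, 0, 3, 0)
pivot(3,3)=3: scale R3 → (0, 0, 0, 1, 0)
  clear (0,3): R0 −= (5)R3 → (1, 0, 0, 0, 6)
  clear (1,3): R1 −= (5)R3 → (0, 1, 0, 0, 3)
  clear (2,3): R2 −= (4)R3 → (0, 0, 1, 0, 4)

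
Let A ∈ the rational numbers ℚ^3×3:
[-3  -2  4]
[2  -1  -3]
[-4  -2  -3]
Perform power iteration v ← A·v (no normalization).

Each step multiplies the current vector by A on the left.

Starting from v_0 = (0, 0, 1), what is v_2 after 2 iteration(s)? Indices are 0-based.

v_2 = (-18, 20, -1)

v_0 = (0, 0, 1).
v_1 = A·v_0 = (4, -3, -3).
v_2 = A·v_1 = (-18, 20, -1).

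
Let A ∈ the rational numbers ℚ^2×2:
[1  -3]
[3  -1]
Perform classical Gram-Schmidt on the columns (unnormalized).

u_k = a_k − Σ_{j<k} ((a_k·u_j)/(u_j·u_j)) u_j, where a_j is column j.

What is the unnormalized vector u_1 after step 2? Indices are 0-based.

Step 1: u_0 = a_0 = (1, 3).
Step 2: u_1 = a_1 − (-3/5)·u_0 = (-12/5, 4/5).

u_1 = (-12/5, 4/5)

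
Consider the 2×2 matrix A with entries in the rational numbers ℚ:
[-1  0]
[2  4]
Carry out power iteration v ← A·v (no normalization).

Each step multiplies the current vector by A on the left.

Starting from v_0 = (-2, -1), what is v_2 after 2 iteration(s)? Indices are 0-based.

v_2 = (-2, -28)

v_0 = (-2, -1).
v_1 = A·v_0 = (2, -8).
v_2 = A·v_1 = (-2, -28).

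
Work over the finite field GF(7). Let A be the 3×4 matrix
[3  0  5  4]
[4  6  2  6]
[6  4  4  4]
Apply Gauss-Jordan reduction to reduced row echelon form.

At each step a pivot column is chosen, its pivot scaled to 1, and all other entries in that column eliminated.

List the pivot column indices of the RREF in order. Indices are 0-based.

pivot columns: 0, 1, 2

pivot(0,0)=3: scale R0 → (1, 0, 4, 6)
  clear (1,0): R1 −= (4)R0 → (0, 6, 0, 3)
  clear (2,0): R2 −= (6)R0 → (0, 4, 1, 3)
pivot(1,1)=6: scale R1 → (0, 1, 0, 4)
  clear (2,1): R2 −= (4)R1 → (0, 0, 1, 1)
pivot(2,2)=1: scale R2 → (0, 0, 1, 1)
  clear (0,2): R0 −= (4)R2 → (1, 0, 0, 2)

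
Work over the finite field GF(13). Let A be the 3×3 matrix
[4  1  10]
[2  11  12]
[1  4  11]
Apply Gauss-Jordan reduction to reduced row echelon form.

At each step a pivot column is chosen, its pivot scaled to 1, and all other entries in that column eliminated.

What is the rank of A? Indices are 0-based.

step 1: normalize row 0 (÷4) = (1, 10, 9)
  row 1: subtract 2×row0 = (0, 4, 7)
  row 2: subtract 1×row0 = (0, 7, 2)
step 2: normalize row 1 (÷4) = (0, 1, 5)
  row 0: subtract 10×row1 = (1, 0, 11)
  row 2: subtract 7×row1 = (0, 0, 6)
step 3: normalize row 2 (÷6) = (0, 0, 1)
  row 0: subtract 11×row2 = (1, 0, 0)
  row 1: subtract 5×row2 = (0, 1, 0)

rank = 3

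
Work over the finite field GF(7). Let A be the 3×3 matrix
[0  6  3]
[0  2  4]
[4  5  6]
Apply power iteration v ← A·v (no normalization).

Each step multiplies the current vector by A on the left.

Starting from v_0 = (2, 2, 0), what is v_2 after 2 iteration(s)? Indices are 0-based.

v_2 = (1, 3, 1)

v_0 = (2, 2, 0).
v_1 = A·v_0 = (5, 4, 4).
v_2 = A·v_1 = (1, 3, 1).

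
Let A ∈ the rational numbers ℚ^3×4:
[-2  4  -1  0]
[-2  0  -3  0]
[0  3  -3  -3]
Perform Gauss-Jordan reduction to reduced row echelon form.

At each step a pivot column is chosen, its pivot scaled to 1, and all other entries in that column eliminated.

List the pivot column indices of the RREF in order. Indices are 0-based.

pivot(0,0)=-2: scale R0 → (1, -2, 1/2, 0)
  clear (1,0): R1 −= (-2)R0 → (0, -4, -2, 0)
pivot(1,1)=-4: scale R1 → (0, 1, 1/2, 0)
  clear (0,1): R0 −= (-2)R1 → (1, 0, 3/2, 0)
  clear (2,1): R2 −= (3)R1 → (0, 0, -9/2, -3)
pivot(2,2)=-9/2: scale R2 → (0, 0, 1, 2/3)
  clear (0,2): R0 −= (3/2)R2 → (1, 0, 0, -1)
  clear (1,2): R1 −= (1/2)R2 → (0, 1, 0, -1/3)

pivot columns: 0, 1, 2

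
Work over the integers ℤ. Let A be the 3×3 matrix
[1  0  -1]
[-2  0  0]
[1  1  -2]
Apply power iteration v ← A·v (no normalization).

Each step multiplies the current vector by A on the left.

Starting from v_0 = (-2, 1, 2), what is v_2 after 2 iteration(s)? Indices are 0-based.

v_2 = (1, 8, 10)

v_0 = (-2, 1, 2).
v_1 = A·v_0 = (-4, 4, -5).
v_2 = A·v_1 = (1, 8, 10).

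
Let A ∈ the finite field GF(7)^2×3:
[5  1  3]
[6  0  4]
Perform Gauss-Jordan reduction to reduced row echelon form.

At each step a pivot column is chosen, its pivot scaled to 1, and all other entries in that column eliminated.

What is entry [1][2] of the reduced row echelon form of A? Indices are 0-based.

M[1][2] = 2

[1] R0 /= 5  ⇒  (1, 3, 2)
     R1 -= 6·R0  ⇒  (0, 3, 6)
[2] R1 /= 3  ⇒  (0, 1, 2)
     R0 -= 3·R1  ⇒  (1, 0, 3)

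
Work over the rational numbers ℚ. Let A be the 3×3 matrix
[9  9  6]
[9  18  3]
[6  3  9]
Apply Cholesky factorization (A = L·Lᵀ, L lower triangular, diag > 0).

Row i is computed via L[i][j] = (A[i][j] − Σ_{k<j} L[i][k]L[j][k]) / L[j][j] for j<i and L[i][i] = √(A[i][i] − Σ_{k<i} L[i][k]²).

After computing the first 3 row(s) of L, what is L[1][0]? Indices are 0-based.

Step 1: L[0][0] = √(9) = 3.
  L[1][0] = (9) / L[0][0] = 3.
Step 2: L[1][1] = √(9) = 3.
  L[2][0] = (6) / L[0][0] = 2.
  L[2][1] = (-3) / L[1][1] = -1.
Step 3: L[2][2] = √(4) = 2.

L[1][0] = 3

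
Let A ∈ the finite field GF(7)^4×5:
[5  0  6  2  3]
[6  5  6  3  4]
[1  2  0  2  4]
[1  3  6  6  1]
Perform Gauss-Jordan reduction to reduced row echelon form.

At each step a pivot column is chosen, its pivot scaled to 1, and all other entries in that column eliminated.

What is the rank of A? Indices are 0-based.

rank = 4

[1] R0 /= 5  ⇒  (1, 0, 4, 6, 2)
     R1 -= 6·R0  ⇒  (0, 5, 3, 2, 6)
     R2 -= 1·R0  ⇒  (0, 2, 3, 3, 2)
     R3 -= 1·R0  ⇒  (0, 3, 2, 0, 6)
[2] R1 /= 5  ⇒  (0, 1, 2, 6, 4)
     R2 -= 2·R1  ⇒  (0, 0, 6, 5, 1)
     R3 -= 3·R1  ⇒  (0, 0, 3, 3, 1)
[3] R2 /= 6  ⇒  (0, 0, 1, 2, 6)
     R0 -= 4·R2  ⇒  (1, 0, 0, 5, 6)
     R1 -= 2·R2  ⇒  (0, 1, 0, 2, 6)
     R3 -= 3·R2  ⇒  (0, 0, 0, 4, 4)
[4] R3 /= 4  ⇒  (0, 0, 0, 1, 1)
     R0 -= 5·R3  ⇒  (1, 0, 0, 0, 1)
     R1 -= 2·R3  ⇒  (0, 1, 0, 0, 4)
     R2 -= 2·R3  ⇒  (0, 0, 1, 0, 4)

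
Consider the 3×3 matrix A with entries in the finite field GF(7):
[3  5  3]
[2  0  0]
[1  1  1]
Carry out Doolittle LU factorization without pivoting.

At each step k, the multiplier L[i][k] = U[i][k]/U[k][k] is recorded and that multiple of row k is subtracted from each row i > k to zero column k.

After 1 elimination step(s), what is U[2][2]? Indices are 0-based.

[col 0] pivot 3
  R1 -= 3*R0 → (0, 6, 5)  (L[1][0] := 3)
  R2 -= 5*R0 → (0, 4, 0)  (L[2][0] := 5)

U[2][2] = 0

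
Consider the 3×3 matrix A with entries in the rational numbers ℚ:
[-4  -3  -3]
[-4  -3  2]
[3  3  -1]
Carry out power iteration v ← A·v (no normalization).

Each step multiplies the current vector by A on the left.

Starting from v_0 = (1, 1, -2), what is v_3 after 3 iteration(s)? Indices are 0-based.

v_0 = (1, 1, -2).
v_1 = A·v_0 = (-1, -11, 8).
v_2 = A·v_1 = (13, 53, -44).
v_3 = A·v_2 = (-79, -299, 242).

v_3 = (-79, -299, 242)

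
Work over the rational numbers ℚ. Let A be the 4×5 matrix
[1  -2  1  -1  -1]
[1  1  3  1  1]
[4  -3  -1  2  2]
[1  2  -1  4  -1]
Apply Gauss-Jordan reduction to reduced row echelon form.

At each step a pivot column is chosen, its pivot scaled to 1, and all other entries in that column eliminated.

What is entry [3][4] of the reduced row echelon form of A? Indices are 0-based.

[1] R0 /= 1  ⇒  (1, -2, 1, -1, -1)
     R1 -= 1·R0  ⇒  (0, 3, 2, 2, 2)
     R2 -= 4·R0  ⇒  (0, 5, -5, 6, 6)
     R3 -= 1·R0  ⇒  (0, 4, -2, 5, 0)
[2] R1 /= 3  ⇒  (0, 1, 2/3, 2/3, 2/3)
     R0 -= -2·R1  ⇒  (1, 0, 7/3, 1/3, 1/3)
     R2 -= 5·R1  ⇒  (0, 0, -25/3, 8/3, 8/3)
     R3 -= 4·R1  ⇒  (0, 0, -14/3, 7/3, -8/3)
[3] R2 /= -25/3  ⇒  (0, 0, 1, -8/25, -8/25)
     R0 -= 7/3·R2  ⇒  (1, 0, 0, 27/25, 27/25)
     R1 -= 2/3·R2  ⇒  (0, 1, 0, 22/25, 22/25)
     R3 -= -14/3·R2  ⇒  (0, 0, 0, 21/25, -104/25)
[4] R3 /= 21/25  ⇒  (0, 0, 0, 1, -104/21)
     R0 -= 27/25·R3  ⇒  (1, 0, 0, 0, 45/7)
     R1 -= 22/25·R3  ⇒  (0, 1, 0, 0, 110/21)
     R2 -= -8/25·R3  ⇒  (0, 0, 1, 0, -40/21)

M[3][4] = -104/21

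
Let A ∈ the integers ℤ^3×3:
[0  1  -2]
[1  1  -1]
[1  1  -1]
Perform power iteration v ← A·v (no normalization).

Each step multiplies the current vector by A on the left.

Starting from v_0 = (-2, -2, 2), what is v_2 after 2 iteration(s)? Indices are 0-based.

v_2 = (6, -6, -6)

v_0 = (-2, -2, 2).
v_1 = A·v_0 = (-6, -6, -6).
v_2 = A·v_1 = (6, -6, -6).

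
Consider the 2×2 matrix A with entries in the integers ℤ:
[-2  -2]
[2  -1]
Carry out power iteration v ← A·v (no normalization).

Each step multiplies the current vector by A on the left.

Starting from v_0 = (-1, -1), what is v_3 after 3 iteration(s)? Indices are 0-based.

v_3 = (-6, -21)

v_0 = (-1, -1).
v_1 = A·v_0 = (4, -1).
v_2 = A·v_1 = (-6, 9).
v_3 = A·v_2 = (-6, -21).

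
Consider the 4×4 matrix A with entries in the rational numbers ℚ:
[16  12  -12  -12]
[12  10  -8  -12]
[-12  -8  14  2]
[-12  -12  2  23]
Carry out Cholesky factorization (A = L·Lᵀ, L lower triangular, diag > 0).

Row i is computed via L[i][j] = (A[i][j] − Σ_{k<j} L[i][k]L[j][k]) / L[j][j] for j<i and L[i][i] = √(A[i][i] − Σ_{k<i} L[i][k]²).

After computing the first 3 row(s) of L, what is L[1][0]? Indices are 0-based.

Step 1: L[0][0] = √(16) = 4.
  L[1][0] = (12) / L[0][0] = 3.
Step 2: L[1][1] = √(1) = 1.
  L[2][0] = (-12) / L[0][0] = -3.
  L[2][1] = (1) / L[1][1] = 1.
Step 3: L[2][2] = √(4) = 2.

L[1][0] = 3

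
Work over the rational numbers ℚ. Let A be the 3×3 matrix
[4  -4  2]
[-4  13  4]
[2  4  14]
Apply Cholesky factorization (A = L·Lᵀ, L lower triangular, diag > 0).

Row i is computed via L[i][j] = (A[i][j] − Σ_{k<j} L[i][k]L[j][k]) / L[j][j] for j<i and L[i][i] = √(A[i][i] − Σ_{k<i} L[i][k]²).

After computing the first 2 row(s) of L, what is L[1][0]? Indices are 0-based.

Step 1: L[0][0] = √(4) = 2.
  L[1][0] = (-4) / L[0][0] = -2.
Step 2: L[1][1] = √(9) = 3.

L[1][0] = -2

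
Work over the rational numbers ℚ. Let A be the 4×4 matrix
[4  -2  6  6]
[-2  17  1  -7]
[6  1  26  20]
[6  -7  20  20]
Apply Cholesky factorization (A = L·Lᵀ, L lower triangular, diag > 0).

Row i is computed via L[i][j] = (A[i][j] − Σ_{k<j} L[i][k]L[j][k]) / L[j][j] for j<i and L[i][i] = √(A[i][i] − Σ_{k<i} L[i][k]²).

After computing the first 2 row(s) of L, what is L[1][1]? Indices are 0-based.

L[1][1] = 4

Step 1: L[0][0] = √(4) = 2.
  L[1][0] = (-2) / L[0][0] = -1.
Step 2: L[1][1] = √(16) = 4.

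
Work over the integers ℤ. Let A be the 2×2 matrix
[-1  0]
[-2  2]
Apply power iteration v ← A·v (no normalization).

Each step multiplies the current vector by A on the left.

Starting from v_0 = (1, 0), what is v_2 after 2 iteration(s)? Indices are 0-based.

v_0 = (1, 0).
v_1 = A·v_0 = (-1, -2).
v_2 = A·v_1 = (1, -2).

v_2 = (1, -2)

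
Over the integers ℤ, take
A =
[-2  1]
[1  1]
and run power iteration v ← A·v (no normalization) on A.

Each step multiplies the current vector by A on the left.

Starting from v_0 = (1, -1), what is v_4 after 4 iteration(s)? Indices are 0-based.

v_4 = (33, -12)

v_0 = (1, -1).
v_1 = A·v_0 = (-3, 0).
v_2 = A·v_1 = (6, -3).
v_3 = A·v_2 = (-15, 3).
v_4 = A·v_3 = (33, -12).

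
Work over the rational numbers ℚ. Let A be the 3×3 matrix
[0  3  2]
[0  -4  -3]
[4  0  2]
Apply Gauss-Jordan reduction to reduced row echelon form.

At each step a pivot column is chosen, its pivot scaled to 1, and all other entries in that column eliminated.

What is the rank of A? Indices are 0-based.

[1] R0 <-> R2
[1] R0 /= 4  ⇒  (1, 0, 1/2)
[2] R1 /= -4  ⇒  (0, 1, 3/4)
     R2 -= 3·R1  ⇒  (0, 0, -1/4)
[3] R2 /= -1/4  ⇒  (0, 0, 1)
     R0 -= 1/2·R2  ⇒  (1, 0, 0)
     R1 -= 3/4·R2  ⇒  (0, 1, 0)

rank = 3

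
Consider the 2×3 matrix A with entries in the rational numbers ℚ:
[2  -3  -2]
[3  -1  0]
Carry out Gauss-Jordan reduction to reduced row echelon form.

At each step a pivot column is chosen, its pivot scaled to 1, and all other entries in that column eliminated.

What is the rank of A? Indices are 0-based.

pivot(0,0)=2: scale R0 → (1, -3/2, -1)
  clear (1,0): R1 −= (3)R0 → (0, 7/2, 3)
pivot(1,1)=7/2: scale R1 → (0, 1, 6/7)
  clear (0,1): R0 −= (-3/2)R1 → (1, 0, 2/7)

rank = 2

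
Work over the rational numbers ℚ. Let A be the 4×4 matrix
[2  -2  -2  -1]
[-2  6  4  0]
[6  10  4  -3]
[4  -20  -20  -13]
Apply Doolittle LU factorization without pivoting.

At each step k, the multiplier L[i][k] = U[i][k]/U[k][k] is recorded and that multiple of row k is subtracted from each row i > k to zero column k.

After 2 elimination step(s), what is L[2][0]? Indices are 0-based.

L[2][0] = 3

k=0: U[0][0]=2
  eliminate (1,0): mult=-1, new row 1: (0, 4, 2, -1); set L[1][0]=-1
  eliminate (2,0): mult=3, new row 2: (0, 16, 10, 0); set L[2][0]=3
  eliminate (3,0): mult=2, new row 3: (0, -16, -16, -11); set L[3][0]=2
k=1: U[1][1]=4
  eliminate (2,1): mult=4, new row 2: (0, 0, 2, 4); set L[2][1]=4
  eliminate (3,1): mult=-4, new row 3: (0, 0, -8, -15); set L[3][1]=-4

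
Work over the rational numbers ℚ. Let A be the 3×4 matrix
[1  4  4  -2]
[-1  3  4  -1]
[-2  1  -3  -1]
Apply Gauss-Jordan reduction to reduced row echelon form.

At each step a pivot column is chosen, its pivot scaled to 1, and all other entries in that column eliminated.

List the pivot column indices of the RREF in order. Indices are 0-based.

pivot(0,0)=1: scale R0 → (1, 4, 4, -2)
  clear (1,0): R1 −= (-1)R0 → (0, 7, 8, -3)
  clear (2,0): R2 −= (-2)R0 → (0, 9, 5, -5)
pivot(1,1)=7: scale R1 → (0, 1, 8/7, -3/7)
  clear (0,1): R0 −= (4)R1 → (1, 0, -4/7, -2/7)
  clear (2,1): R2 −= (9)R1 → (0, 0, -37/7, -8/7)
pivot(2,2)=-37/7: scale R2 → (0, 0, 1, 8/37)
  clear (0,2): R0 −= (-4/7)R2 → (1, 0, 0, -6/37)
  clear (1,2): R1 −= (8/7)R2 → (0, 1, 0, -25/37)

pivot columns: 0, 1, 2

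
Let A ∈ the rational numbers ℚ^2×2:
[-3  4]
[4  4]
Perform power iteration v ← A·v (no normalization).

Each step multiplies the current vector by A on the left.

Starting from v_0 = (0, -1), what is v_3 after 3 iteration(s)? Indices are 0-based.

v_3 = (-116, -144)

v_0 = (0, -1).
v_1 = A·v_0 = (-4, -4).
v_2 = A·v_1 = (-4, -32).
v_3 = A·v_2 = (-116, -144).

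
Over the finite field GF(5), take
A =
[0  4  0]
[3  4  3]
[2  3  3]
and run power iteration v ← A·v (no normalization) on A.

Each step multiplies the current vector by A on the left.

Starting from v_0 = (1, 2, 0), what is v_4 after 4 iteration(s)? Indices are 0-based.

v_4 = (1, 4, 2)

v_0 = (1, 2, 0).
v_1 = A·v_0 = (3, 1, 3).
v_2 = A·v_1 = (4, 2, 3).
v_3 = A·v_2 = (3, 4, 3).
v_4 = A·v_3 = (1, 4, 2).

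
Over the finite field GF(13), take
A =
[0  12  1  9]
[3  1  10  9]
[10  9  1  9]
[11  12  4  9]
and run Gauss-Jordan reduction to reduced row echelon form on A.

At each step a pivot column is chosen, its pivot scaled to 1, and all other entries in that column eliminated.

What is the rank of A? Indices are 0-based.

rank = 4

pivot(0,0): swap R0↔R1
pivot(0,0)=3: scale R0 → (1, 9, 12, 3)
  clear (2,0): R2 −= (10)R0 → (0, 10, 11, 5)
  clear (3,0): R3 −= (11)R0 → (0, 4, 2, 2)
pivot(1,1)=12: scale R1 → (0, 1, 12, 4)
  clear (0,1): R0 −= (9)R1 → (1, 0, 8, 6)
  clear (2,1): R2 −= (10)R1 → (0, 0, 8, 4)
  clear (3,1): R3 −= (4)R1 → (0, 0, 6, 12)
pivot(2,2)=8: scale R2 → (0, 0, 1, 7)
  clear (0,2): R0 −= (8)R2 → (1, 0, 0, 2)
  clear (1,2): R1 −= (12)R2 → (0, 1, 0, 11)
  clear (3,2): R3 −= (6)R2 → (0, 0, 0, 9)
pivot(3,3)=9: scale R3 → (0, 0, 0, 1)
  clear (0,3): R0 −= (2)R3 → (1, 0, 0, 0)
  clear (1,3): R1 −= (11)R3 → (0, 1, 0, 0)
  clear (2,3): R2 −= (7)R3 → (0, 0, 1, 0)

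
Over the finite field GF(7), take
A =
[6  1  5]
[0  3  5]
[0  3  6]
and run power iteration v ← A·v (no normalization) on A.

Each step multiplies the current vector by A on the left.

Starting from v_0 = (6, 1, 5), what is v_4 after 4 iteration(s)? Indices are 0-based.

v_4 = (0, 4, 0)

v_0 = (6, 1, 5).
v_1 = A·v_0 = (6, 0, 5).
v_2 = A·v_1 = (5, 4, 2).
v_3 = A·v_2 = (2, 1, 3).
v_4 = A·v_3 = (0, 4, 0).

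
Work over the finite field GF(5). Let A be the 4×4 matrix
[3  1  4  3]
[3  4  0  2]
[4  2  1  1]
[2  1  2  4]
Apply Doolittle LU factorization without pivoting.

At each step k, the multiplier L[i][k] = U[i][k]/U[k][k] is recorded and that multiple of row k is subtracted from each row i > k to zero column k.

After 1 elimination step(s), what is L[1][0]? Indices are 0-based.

L[1][0] = 1

k=0: U[0][0]=3
  eliminate (1,0): mult=1, new row 1: (0, 3, 1, 4); set L[1][0]=1
  eliminate (2,0): mult=3, new row 2: (0, 4, 4, 2); set L[2][0]=3
  eliminate (3,0): mult=4, new row 3: (0, 2, 1, 2); set L[3][0]=4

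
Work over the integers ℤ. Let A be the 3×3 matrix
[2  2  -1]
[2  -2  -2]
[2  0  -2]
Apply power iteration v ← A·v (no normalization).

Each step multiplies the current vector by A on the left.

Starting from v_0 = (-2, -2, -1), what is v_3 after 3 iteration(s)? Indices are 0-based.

v_0 = (-2, -2, -1).
v_1 = A·v_0 = (-7, 2, -2).
v_2 = A·v_1 = (-8, -14, -10).
v_3 = A·v_2 = (-34, 32, 4).

v_3 = (-34, 32, 4)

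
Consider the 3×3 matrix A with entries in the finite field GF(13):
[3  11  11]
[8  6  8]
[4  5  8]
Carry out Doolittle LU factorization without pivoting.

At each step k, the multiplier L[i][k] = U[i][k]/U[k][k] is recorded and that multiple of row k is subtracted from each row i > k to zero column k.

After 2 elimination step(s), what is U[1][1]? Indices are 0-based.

U[1][1] = 7

[col 0] pivot 3
  R1 -= 7*R0 → (0, 7, 9)  (L[1][0] := 7)
  R2 -= 10*R0 → (0, 12, 2)  (L[2][0] := 10)
[col 1] pivot 7
  R2 -= 11*R1 → (0, 0, 7)  (L[2][1] := 11)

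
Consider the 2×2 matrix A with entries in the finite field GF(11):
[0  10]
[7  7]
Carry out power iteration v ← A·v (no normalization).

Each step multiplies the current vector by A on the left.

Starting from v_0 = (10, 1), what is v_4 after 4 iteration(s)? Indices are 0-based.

v_0 = (10, 1).
v_1 = A·v_0 = (10, 0).
v_2 = A·v_1 = (0, 4).
v_3 = A·v_2 = (7, 6).
v_4 = A·v_3 = (5, 3).

v_4 = (5, 3)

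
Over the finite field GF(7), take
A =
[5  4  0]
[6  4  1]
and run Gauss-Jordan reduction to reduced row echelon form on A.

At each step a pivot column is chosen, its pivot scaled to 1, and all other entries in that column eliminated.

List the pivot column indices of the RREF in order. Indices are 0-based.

pivot columns: 0, 1

[1] R0 /= 5  ⇒  (1, 5, 0)
     R1 -= 6·R0  ⇒  (0, 2, 1)
[2] R1 /= 2  ⇒  (0, 1, 4)
     R0 -= 5·R1  ⇒  (1, 0, 1)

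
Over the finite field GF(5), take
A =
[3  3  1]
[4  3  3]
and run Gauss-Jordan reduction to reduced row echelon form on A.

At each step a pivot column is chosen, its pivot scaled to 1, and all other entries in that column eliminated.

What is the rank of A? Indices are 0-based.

rank = 2

[1] R0 /= 3  ⇒  (1, 1, 2)
     R1 -= 4·R0  ⇒  (0, 4, 0)
[2] R1 /= 4  ⇒  (0, 1, 0)
     R0 -= 1·R1  ⇒  (1, 0, 2)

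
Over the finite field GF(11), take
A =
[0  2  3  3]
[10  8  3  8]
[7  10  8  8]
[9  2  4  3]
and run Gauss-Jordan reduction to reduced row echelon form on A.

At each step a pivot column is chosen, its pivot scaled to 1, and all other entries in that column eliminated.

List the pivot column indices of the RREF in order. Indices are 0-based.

pivot(0,0): swap R0↔R1
pivot(0,0)=10: scale R0 → (1, 3, 8, 3)
  clear (2,0): R2 −= (7)R0 → (0, 0, 7, 9)
  clear (3,0): R3 −= (9)R0 → (0, 8, 9, 9)
pivot(1,1)=2: scale R1 → (0, 1, 7, 7)
  clear (0,1): R0 −= (3)R1 → (1, 0, 9, 4)
  clear (3,1): R3 −= (8)R1 → (0, 0, 8, 8)
pivot(2,2)=7: scale R2 → (0, 0, 1, 6)
  clear (0,2): R0 −= (9)R2 → (1, 0, 0, 5)
  clear (1,2): R1 −= (7)R2 → (0, 1, 0, 9)
  clear (3,2): R3 −= (8)R2 → (0, 0, 0, 4)
pivot(3,3)=4: scale R3 → (0, 0, 0, 1)
  clear (0,3): R0 −= (5)R3 → (1, 0, 0, 0)
  clear (1,3): R1 −= (9)R3 → (0, 1, 0, 0)
  clear (2,3): R2 −= (6)R3 → (0, 0, 1, 0)

pivot columns: 0, 1, 2, 3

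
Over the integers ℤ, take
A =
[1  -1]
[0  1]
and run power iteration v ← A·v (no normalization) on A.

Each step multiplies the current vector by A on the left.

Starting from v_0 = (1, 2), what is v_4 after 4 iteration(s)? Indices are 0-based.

v_4 = (-7, 2)

v_0 = (1, 2).
v_1 = A·v_0 = (-1, 2).
v_2 = A·v_1 = (-3, 2).
v_3 = A·v_2 = (-5, 2).
v_4 = A·v_3 = (-7, 2).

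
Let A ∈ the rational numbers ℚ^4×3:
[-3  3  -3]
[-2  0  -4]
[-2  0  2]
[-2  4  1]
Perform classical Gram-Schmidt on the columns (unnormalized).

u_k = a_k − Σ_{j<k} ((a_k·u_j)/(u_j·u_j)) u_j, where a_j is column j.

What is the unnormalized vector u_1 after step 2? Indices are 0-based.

Step 1: u_0 = a_0 = (-3, -2, -2, -2).
Step 2: u_1 = a_1 − (-17/21)·u_0 = (4/7, -34/21, -34/21, 50/21).

u_1 = (4/7, -34/21, -34/21, 50/21)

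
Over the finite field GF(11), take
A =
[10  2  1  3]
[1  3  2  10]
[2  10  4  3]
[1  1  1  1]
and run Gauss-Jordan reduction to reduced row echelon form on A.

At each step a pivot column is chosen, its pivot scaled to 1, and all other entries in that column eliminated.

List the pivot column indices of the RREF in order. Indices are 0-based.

pivot columns: 0, 1, 2, 3

[1] R0 /= 10  ⇒  (1, 9, 10, 8)
     R1 -= 1·R0  ⇒  (0, 5, 3, 2)
     R2 -= 2·R0  ⇒  (0, 3, 6, 9)
     R3 -= 1·R0  ⇒  (0, 3, 2, 4)
[2] R1 /= 5  ⇒  (0, 1, 5, 7)
     R0 -= 9·R1  ⇒  (1, 0, 9, 0)
     R2 -= 3·R1  ⇒  (0, 0, 2, 10)
     R3 -= 3·R1  ⇒  (0, 0, 9, 5)
[3] R2 /= 2  ⇒  (0, 0, 1, 5)
     R0 -= 9·R2  ⇒  (1, 0, 0, 10)
     R1 -= 5·R2  ⇒  (0, 1, 0, 4)
     R3 -= 9·R2  ⇒  (0, 0, 0, 4)
[4] R3 /= 4  ⇒  (0, 0, 0, 1)
     R0 -= 10·R3  ⇒  (1, 0, 0, 0)
     R1 -= 4·R3  ⇒  (0, 1, 0, 0)
     R2 -= 5·R3  ⇒  (0, 0, 1, 0)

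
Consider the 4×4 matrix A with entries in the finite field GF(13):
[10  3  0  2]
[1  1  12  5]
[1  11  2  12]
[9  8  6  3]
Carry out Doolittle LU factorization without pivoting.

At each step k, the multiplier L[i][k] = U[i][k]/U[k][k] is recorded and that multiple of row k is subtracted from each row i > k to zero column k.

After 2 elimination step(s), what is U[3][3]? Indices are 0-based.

U[3][3] = 2

k=0: U[0][0]=10
  eliminate (1,0): mult=4, new row 1: (0, 2, 12, 10); set L[1][0]=4
  eliminate (2,0): mult=4, new row 2: (0, 12, 2, 4); set L[2][0]=4
  eliminate (3,0): mult=10, new row 3: (0, 4, 6, 9); set L[3][0]=10
k=1: U[1][1]=2
  eliminate (2,1): mult=6, new row 2: (0, 0, 8, 9); set L[2][1]=6
  eliminate (3,1): mult=2, new row 3: (0, 0, 8, 2); set L[3][1]=2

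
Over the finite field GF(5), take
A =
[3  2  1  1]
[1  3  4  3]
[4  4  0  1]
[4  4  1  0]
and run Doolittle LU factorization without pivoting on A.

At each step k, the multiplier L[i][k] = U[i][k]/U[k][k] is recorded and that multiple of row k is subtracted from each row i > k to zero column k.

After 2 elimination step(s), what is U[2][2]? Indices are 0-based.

U[2][2] = 3

k=0: U[0][0]=3
  eliminate (1,0): mult=2, new row 1: (0, 4, 2, 1); set L[1][0]=2
  eliminate (2,0): mult=3, new row 2: (0, 3, 2, 3); set L[2][0]=3
  eliminate (3,0): mult=3, new row 3: (0, 3, 3, 2); set L[3][0]=3
k=1: U[1][1]=4
  eliminate (2,1): mult=2, new row 2: (0, 0, 3, 1); set L[2][1]=2
  eliminate (3,1): mult=2, new row 3: (0, 0, 4, 0); set L[3][1]=2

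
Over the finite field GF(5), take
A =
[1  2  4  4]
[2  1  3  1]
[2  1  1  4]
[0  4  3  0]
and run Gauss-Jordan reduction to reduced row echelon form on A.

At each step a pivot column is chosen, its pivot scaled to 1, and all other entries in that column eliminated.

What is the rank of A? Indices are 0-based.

step 1: normalize row 0 (÷1) = (1, 2, 4, 4)
  row 1: subtract 2×row0 = (0, 2, 0, 3)
  row 2: subtract 2×row0 = (0, 2, 3, 1)
step 2: normalize row 1 (÷2) = (0, 1, 0, 4)
  row 0: subtract 2×row1 = (1, 0, 4, 1)
  row 2: subtract 2×row1 = (0, 0, 3, 3)
  row 3: subtract 4×row1 = (0, 0, 3, 4)
step 3: normalize row 2 (÷3) = (0, 0, 1, 1)
  row 0: subtract 4×row2 = (1, 0, 0, 2)
  row 3: subtract 3×row2 = (0, 0, 0, 1)
step 4: normalize row 3 (÷1) = (0, 0, 0, 1)
  row 0: subtract 2×row3 = (1, 0, 0, 0)
  row 1: subtract 4×row3 = (0, 1, 0, 0)
  row 2: subtract 1×row3 = (0, 0, 1, 0)

rank = 4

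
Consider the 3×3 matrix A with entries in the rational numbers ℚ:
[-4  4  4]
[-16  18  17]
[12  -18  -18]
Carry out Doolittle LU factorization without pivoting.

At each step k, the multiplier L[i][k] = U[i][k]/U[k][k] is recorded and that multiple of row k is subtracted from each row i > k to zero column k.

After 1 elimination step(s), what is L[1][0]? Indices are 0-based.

[col 0] pivot -4
  R1 -= 4*R0 → (0, 2, 1)  (L[1][0] := 4)
  R2 -= -3*R0 → (0, -6, -6)  (L[2][0] := -3)

L[1][0] = 4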